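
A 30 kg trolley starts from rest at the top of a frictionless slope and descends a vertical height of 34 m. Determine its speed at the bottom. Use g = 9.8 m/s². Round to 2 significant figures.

Energy conservation between the two points: mgh = ½mv²
v = √(2gh) = √(2 × 9.8 × 34) = √666.40 = 25.81 m/s

v = 26 m/s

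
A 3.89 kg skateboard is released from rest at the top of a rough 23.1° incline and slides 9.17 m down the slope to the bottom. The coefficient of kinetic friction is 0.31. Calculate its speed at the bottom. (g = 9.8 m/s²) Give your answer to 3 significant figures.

v = 4.39 m/s

Work–energy: mg(L sinθ) − μ_k(mg cosθ)L = ½mv²
mgh = mgL sinθ = (3.89)(9.8)(9.17)sin23.1° = 137.15 J
W_f = μ_k mg cosθ · L = (0.31)(3.89)(9.8)cos23.1°·9.17 = 99.68 J
½mv² = 137.15 − 99.68 = 37.472 J
v = √(2 × 37.472/3.89) = 4.389 m/s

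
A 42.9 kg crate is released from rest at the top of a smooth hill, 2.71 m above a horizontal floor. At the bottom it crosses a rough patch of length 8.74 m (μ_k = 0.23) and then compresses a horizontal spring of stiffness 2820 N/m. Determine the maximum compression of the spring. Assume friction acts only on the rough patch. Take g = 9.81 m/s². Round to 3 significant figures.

Initial energy: E₁ = mgh = (42.9)(9.81)(2.71) = 1140.5 J
Friction removes W_f = μ_k mg d = (0.23)(42.9)(9.81)(8.74) = 846.0 J
Energy reaching the spring: E = 1140.5 − 846.0 = 294.51 J
At max compression ½kx² = E ⇒ x = √(2E/k) = √(2 × 294.51/2820) = 0.4570 m

x = 0.457 m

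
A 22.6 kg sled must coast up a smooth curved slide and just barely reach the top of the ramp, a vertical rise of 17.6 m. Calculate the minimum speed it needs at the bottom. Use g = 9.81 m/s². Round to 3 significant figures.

At the top it is momentarily at rest, so all KE converts to PE: ½mv² = mgh
v = √(2gh) = √(2 × 9.81 × 17.6) = 18.58 m/s

v = 18.6 m/s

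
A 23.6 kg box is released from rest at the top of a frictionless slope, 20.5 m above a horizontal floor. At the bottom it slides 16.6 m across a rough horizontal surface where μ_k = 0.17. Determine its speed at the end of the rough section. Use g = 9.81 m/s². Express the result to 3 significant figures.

Applying the work–energy principle:
mgh = ½mv² + μ_k m g d
W_f = μ_k mg d = (0.17)(23.6)(9.81)(16.6) = 653.3 J
½mv² = mgh − W_f = 4746.1 − 653.3 = 4092.7 J
v = √(2 × 4092.7/23.6) = 18.62 m/s

v = 18.6 m/s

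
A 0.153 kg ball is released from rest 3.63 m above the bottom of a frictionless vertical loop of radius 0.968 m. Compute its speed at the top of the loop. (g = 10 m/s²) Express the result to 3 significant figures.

v = 5.82 m/s

Energy conservation: mgh = ½mv_top² + mg(2r)
v_top² = 2g(h − 2r) = 2(10)(3.63 − 1.936) = 33.88
v_top = 5.821 m/s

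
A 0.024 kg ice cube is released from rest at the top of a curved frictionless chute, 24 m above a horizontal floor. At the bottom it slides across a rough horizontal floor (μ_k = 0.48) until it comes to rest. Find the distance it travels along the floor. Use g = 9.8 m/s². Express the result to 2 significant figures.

d = 50 m

Applying the work–energy principle:
At rest all PE has been dissipated by friction: mgh = μ_k m g d
d = h/μ_k = 24/0.48 = 50.00 m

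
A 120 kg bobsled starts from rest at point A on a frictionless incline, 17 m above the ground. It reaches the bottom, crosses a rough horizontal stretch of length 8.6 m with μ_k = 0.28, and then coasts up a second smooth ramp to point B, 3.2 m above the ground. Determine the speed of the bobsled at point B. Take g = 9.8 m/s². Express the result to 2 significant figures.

Energy at A: mgh₁ = (120)(9.8)(17) = 19992 J
Friction loss: W_f = μ_k mg d = 2832 J
At B: ½mv² + mgh₂ = mgh₁ − W_f
½mv² = 19992 − 2832 − 3763.2 = 13397 J
v = √(2 × 13397/120) = 14.94 m/s

v = 15 m/s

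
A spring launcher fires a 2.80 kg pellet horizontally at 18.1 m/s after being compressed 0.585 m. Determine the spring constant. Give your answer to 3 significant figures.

k = 2680 N/m

Spring PE at full compression equals KE at release: ½kx² = ½mv²
k = mv²/x² = (2.80)(18.1)²/(0.585)² = 2680 N/m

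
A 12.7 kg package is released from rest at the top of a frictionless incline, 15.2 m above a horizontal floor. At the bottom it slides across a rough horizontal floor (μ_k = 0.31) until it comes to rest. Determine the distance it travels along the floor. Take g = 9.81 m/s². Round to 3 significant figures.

d = 49.0 m

Applying the work–energy principle:
At rest all PE has been dissipated by friction: mgh = μ_k m g d
d = h/μ_k = 15.2/0.31 = 49.03 m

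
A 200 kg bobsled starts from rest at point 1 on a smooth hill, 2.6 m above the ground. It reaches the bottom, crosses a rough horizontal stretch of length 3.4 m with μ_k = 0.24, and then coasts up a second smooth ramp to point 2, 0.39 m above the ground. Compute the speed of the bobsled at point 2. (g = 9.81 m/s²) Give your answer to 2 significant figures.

v = 5.2 m/s

Energy at 1: mgh₁ = (200)(9.81)(2.6) = 5101.2 J
Friction loss: W_f = μ_k mg d = 1601 J
At 2: ½mv² + mgh₂ = mgh₁ − W_f
½mv² = 5101.2 − 1601 − 765.18 = 2735.0 J
v = √(2 × 2735.0/200) = 5.230 m/s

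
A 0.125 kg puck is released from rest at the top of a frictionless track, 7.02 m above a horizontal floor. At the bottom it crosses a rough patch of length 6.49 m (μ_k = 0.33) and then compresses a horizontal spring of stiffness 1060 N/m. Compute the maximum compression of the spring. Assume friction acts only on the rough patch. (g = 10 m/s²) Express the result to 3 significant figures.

x = 0.107 m

Initial energy: E₁ = mgh = (0.125)(10)(7.02) = 8.7750 J
Friction removes W_f = μ_k mg d = (0.33)(0.125)(10)(6.49) = 2.677 J
Energy reaching the spring: E = 8.7750 − 2.677 = 6.0979 J
At max compression ½kx² = E ⇒ x = √(2E/k) = √(2 × 6.0979/1060) = 0.1073 m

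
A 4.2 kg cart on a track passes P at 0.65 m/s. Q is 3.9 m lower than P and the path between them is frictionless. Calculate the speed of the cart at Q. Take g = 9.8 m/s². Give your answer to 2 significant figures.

Mechanical energy is conserved (no friction): ½mv₀² + mgh = ½mv²
v² = v₀² + 2gh = (0.65)² + 2(9.8)(3.9) = 76.862
v = √76.862 = 8.767 m/s

v = 8.8 m/s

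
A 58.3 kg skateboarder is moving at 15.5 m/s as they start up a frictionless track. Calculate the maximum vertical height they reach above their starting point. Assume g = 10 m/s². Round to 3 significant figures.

h = 12.0 m

By energy conservation, ½mv² = mgh
h = v²/(2g) = 15.5²/(2 × 10) = 12.01 m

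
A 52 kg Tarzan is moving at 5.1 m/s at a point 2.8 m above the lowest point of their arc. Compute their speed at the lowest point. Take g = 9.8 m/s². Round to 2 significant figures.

v = 9.0 m/s

Energy conservation between the two points: ½mv₀² + mgh = ½mv²
The mass cancels from both sides.
v² = v₀² + 2gh = (5.1)² + 2(9.8)(2.8) = 80.890
v = √80.890 = 8.994 m/s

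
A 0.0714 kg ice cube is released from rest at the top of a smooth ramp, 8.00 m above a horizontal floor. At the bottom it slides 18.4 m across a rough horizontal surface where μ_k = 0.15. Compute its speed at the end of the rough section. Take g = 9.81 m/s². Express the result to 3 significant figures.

Energy bookkeeping (friction removes W_f = μ_k N d):
mgh = ½mv² + μ_k m g d
W_f = μ_k mg d = (0.15)(0.0714)(9.81)(18.4) = 1.933 J
½mv² = mgh − W_f = 5.6035 − 1.933 = 3.6703 J
v = √(2 × 3.6703/0.0714) = 10.14 m/s

v = 10.1 m/s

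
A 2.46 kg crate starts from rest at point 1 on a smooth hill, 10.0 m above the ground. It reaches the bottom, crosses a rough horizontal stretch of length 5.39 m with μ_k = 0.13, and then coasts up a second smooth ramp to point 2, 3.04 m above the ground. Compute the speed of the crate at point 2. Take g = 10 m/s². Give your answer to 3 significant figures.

v = 11.2 m/s

Energy at 1: mgh₁ = (2.46)(10)(10.0) = 246.00 J
Friction loss: W_f = μ_k mg d = 17.24 J
At 2: ½mv² + mgh₂ = mgh₁ − W_f
½mv² = 246.00 − 17.24 − 74.784 = 153.98 J
v = √(2 × 153.98/2.46) = 11.19 m/s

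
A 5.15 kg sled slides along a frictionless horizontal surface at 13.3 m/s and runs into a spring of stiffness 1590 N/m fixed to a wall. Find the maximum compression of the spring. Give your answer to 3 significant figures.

x = 0.757 m

At max compression the sled is momentarily at rest: ½mv² = ½kx²
x = v√(m/k) = 13.3 × √(5.15/1590) = 0.7569 m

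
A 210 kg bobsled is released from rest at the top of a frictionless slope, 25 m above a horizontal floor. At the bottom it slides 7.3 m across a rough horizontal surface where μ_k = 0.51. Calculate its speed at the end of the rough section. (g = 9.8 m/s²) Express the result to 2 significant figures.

Applying the work–energy principle:
mgh = ½mv² + μ_k m g d
W_f = μ_k mg d = (0.51)(210)(9.8)(7.3) = 7662 J
½mv² = mgh − W_f = 51450 − 7662 = 43788 J
v = √(2 × 43788/210) = 20.42 m/s

v = 20 m/s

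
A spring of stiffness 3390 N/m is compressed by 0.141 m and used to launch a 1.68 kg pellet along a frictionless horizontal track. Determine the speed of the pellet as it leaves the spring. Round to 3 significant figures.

v = 6.33 m/s

Conservation of energy: ½kx² = ½mv²
v = x√(k/m) = 0.141 × √(3390/1.68) = 6.334 m/s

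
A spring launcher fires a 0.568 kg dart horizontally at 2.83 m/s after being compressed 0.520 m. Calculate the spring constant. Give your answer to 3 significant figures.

Spring PE at full compression equals KE at release: ½kx² = ½mv²
k = mv²/x² = (0.568)(2.83)²/(0.520)² = 16.82 N/m

k = 16.8 N/m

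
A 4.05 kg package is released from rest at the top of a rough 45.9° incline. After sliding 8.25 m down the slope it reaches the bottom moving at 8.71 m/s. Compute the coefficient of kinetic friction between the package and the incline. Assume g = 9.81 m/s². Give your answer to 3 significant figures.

Energy balance down the incline: mg L sinθ − ½mv² = μ_k (mg cosθ) L
mgL sinθ = 235.39 J; ½mv² = 153.62 J
W_f = 235.39 − 153.62 = 81.76 J
μ_k = W_f/(mg cosθ · L) = 81.76/(27.65 × 8.25) = 0.3584

μ_k = 0.358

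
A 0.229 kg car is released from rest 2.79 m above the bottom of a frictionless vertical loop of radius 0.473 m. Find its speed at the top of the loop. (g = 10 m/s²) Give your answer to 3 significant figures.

v = 6.07 m/s

Energy conservation: mgh = ½mv_top² + mg(2r)
v_top² = 2g(h − 2r) = 2(10)(2.79 − 0.9460) = 36.88
v_top = 6.073 m/s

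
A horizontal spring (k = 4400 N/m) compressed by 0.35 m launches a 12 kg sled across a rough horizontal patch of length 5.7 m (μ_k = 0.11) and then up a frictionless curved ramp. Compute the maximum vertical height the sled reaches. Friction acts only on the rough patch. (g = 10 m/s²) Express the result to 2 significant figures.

Spring energy: E₀ = ½kx² = ½(4400)(0.35)² = 269.50 J
Friction: W_f = μ_k mg d = (0.11)(12)(10)(5.7) = 75.24 J
Energy at base of ramp: E = 269.50 − 75.24 = 194.26 J
At max height all remaining energy is PE: mgh = E ⇒ h = E/(mg) = 194.26/(12 × 10) = 1.619 m

h = 1.6 m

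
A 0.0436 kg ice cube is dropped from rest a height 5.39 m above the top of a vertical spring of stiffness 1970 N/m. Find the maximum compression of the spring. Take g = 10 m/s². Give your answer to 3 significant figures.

x = 0.0491 m

Measuring PE from the top of the relaxed spring, at max compression the cube has dropped H + x with zero KE, so:
mg(H + x) = ½kx²
½(1970)x² − (0.0436)(10)x − (0.0436)(10)(5.39) = 0
985.0x² − 0.4360x − 2.350 = 0
x = [0.4360 + √(0.1901 + 9259.2)]/(2 × 985.0) = 0.04907 m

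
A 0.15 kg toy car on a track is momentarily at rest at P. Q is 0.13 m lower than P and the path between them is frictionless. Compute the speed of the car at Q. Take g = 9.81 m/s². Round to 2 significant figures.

v = 1.6 m/s

Equating total energy at the two states: mgh = ½mv²
v = √(2gh) = √(2 × 9.81 × 0.13) = √2.5506 = 1.597 m/s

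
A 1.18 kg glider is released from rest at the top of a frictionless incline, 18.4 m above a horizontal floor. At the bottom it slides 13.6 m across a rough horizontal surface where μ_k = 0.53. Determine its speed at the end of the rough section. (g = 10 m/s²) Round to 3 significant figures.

v = 15.0 m/s

Energy bookkeeping (friction removes W_f = μ_k N d):
mgh = ½mv² + μ_k m g d
W_f = μ_k mg d = (0.53)(1.18)(10)(13.6) = 85.05 J
½mv² = mgh − W_f = 217.12 − 85.05 = 132.07 J
v = √(2 × 132.07/1.18) = 14.96 m/s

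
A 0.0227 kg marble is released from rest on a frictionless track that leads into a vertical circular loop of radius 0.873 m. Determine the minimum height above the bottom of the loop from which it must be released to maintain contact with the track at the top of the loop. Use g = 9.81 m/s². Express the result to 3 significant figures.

h = 2.18 m

At the top, for minimum speed gravity alone supplies the centripetal force: mg = mv_top²/r ⇒ v_top² = gr = 8.564 m²/s²
Energy conservation from release height h to the top (height 2r): mgh = ½mv_top² + mg(2r)
h = v_top²/(2g) + 2r = r/2 + 2r = 5r/2 = 2.183 m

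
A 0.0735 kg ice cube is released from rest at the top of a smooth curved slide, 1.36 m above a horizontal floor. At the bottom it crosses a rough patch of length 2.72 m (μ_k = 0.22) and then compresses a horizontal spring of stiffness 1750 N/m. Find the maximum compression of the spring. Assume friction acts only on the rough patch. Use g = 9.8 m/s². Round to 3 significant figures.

Initial energy: E₁ = mgh = (0.0735)(9.8)(1.36) = 0.97961 J
Friction removes W_f = μ_k mg d = (0.22)(0.0735)(9.8)(2.72) = 0.4310 J
Energy reaching the spring: E = 0.97961 − 0.4310 = 0.54858 J
At max compression ½kx² = E ⇒ x = √(2E/k) = √(2 × 0.54858/1750) = 0.02504 m

x = 0.0250 m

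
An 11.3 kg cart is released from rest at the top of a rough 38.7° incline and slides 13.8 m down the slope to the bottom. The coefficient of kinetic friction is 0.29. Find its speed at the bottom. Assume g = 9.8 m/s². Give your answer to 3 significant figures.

v = 10.4 m/s

Work–energy: mg(L sinθ) − μ_k(mg cosθ)L = ½mv²
mgh = mgL sinθ = (11.3)(9.8)(13.8)sin38.7° = 955.50 J
W_f = μ_k mg cosθ · L = (0.29)(11.3)(9.8)cos38.7°·13.8 = 345.9 J
½mv² = 955.50 − 345.9 = 609.63 J
v = √(2 × 609.63/11.3) = 10.39 m/s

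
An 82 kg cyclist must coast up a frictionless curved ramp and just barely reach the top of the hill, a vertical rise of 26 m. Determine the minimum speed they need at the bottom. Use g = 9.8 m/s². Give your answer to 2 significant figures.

v = 23 m/s

At the top they are momentarily at rest, so all KE converts to PE: ½mv² = mgh
v = √(2gh) = √(2 × 9.8 × 26) = 22.57 m/s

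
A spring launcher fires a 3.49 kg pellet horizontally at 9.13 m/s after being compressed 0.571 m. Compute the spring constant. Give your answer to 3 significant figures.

Spring PE at full compression equals KE at release: ½kx² = ½mv²
k = mv²/x² = (3.49)(9.13)²/(0.571)² = 892.3 N/m

k = 892 N/m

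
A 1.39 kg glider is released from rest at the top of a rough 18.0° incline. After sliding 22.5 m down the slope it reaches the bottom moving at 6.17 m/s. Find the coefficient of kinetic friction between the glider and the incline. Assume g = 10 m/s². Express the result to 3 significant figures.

μ_k = 0.236

The energy dissipated by friction is the PE lost minus the KE gained:
mgL sinθ = 96.645 J; ½mv² = 26.458 J
W_f = 96.645 − 26.458 = 70.19 J
μ_k = W_f/(mg cosθ · L) = 70.19/(13.22 × 22.5) = 0.2360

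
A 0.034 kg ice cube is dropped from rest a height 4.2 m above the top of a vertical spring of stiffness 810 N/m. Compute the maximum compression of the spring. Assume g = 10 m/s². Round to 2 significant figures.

Measuring PE from the top of the relaxed spring, at max compression the cube has dropped H + x with zero KE, so:
mg(H + x) = ½kx²
½(810)x² − (0.034)(10)x − (0.034)(10)(4.2) = 0
405.0x² − 0.3400x − 1.428 = 0
x = [0.3400 + √(0.1156 + 2313.4)]/(2 × 405.0) = 0.05980 m

x = 0.060 m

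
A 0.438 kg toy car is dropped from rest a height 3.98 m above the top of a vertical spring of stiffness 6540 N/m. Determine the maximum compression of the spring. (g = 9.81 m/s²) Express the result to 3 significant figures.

x = 0.0730 m

Take the reference level at the top of the uncompressed spring. At max compression the car has fallen H + x and is momentarily at rest:
mg(H + x) = ½kx²
½(6540)x² − (0.438)(9.81)x − (0.438)(9.81)(3.98) = 0
3270x² − 4.297x − 17.10 = 0
x = [4.297 + √(18.46 + 223683)]/(2 × 3270) = 0.07298 m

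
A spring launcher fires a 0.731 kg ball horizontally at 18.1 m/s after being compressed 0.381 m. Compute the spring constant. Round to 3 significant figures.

k = 1650 N/m

½kx² = ½mv²
k = mv²/x² = (0.731)(18.1)²/(0.381)² = 1650 N/m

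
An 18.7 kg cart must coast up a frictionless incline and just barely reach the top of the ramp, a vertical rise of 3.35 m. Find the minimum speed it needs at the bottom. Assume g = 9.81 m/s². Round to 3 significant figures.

At the top it is momentarily at rest, so all KE converts to PE: ½mv² = mgh
v = √(2gh) = √(2 × 9.81 × 3.35) = 8.107 m/s

v = 8.11 m/s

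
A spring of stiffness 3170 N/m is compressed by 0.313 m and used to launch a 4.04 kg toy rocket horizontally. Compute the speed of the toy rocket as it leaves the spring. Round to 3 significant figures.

Conservation of energy: ½kx² = ½mv²
v = x√(k/m) = 0.313 × √(3170/4.04) = 8.768 m/s

v = 8.77 m/s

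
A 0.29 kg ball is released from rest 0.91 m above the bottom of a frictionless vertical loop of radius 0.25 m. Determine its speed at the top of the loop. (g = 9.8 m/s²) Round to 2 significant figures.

Energy conservation: mgh = ½mv_top² + mg(2r)
v_top² = 2g(h − 2r) = 2(9.8)(0.91 − 0.5000) = 8.036
v_top = 2.835 m/s

v = 2.8 m/s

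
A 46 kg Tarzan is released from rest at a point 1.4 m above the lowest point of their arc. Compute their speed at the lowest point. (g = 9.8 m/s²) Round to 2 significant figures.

v = 5.2 m/s

Equating total energy at the two states: mgh = ½mv²
v = √(2gh) = √(2 × 9.8 × 1.4) = √27.440 = 5.238 m/s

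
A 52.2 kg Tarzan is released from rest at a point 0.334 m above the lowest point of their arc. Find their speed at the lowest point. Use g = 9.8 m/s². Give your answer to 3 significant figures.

Equating total energy at the two states: mgh = ½mv²
v = √(2gh) = √(2 × 9.8 × 0.334) = √6.5464 = 2.559 m/s

v = 2.56 m/s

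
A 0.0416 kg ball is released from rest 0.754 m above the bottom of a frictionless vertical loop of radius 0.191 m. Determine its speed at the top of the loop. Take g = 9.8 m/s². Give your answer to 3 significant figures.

Energy conservation: mgh = ½mv_top² + mg(2r)
v_top² = 2g(h − 2r) = 2(9.8)(0.754 − 0.3820) = 7.291
v_top = 2.700 m/s

v = 2.70 m/s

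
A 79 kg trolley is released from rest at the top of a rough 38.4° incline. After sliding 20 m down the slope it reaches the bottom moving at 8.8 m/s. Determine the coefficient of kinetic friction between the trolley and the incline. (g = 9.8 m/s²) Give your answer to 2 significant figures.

Energy balance down the incline: mg L sinθ − ½mv² = μ_k (mg cosθ) L
mgL sinθ = 9617.9 J; ½mv² = 3058.9 J
W_f = 9617.9 − 3058.9 = 6559 J
μ_k = W_f/(mg cosθ · L) = 6559/(606.7 × 20) = 0.5405

μ_k = 0.54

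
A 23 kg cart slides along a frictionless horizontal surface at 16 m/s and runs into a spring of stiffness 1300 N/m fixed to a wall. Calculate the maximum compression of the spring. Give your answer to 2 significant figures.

All KE is stored as spring PE at maximum compression: ½mv² = ½kx²
x = v√(m/k) = 16 × √(23/1300) = 2.128 m

x = 2.1 m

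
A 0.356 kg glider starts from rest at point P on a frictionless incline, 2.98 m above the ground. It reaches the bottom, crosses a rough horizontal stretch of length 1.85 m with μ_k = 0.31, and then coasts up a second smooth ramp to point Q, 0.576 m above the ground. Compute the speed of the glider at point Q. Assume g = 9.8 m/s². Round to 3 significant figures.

Energy at P: mgh₁ = (0.356)(9.8)(2.98) = 10.397 J
Friction loss: W_f = μ_k mg d = 2.001 J
At Q: ½mv² + mgh₂ = mgh₁ − W_f
½mv² = 10.397 − 2.001 − 2.0095 = 6.3862 J
v = √(2 × 6.3862/0.356) = 5.990 m/s

v = 5.99 m/s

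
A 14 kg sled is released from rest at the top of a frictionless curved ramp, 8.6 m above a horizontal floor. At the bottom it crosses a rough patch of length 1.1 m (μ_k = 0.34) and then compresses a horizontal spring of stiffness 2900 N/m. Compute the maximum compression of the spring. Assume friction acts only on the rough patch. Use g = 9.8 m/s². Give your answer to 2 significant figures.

Initial energy: E₁ = mgh = (14)(9.8)(8.6) = 1179.9 J
Friction removes W_f = μ_k mg d = (0.34)(14)(9.8)(1.1) = 51.31 J
Energy reaching the spring: E = 1179.9 − 51.31 = 1128.6 J
At max compression ½kx² = E ⇒ x = √(2E/k) = √(2 × 1128.6/2900) = 0.8822 m

x = 0.88 m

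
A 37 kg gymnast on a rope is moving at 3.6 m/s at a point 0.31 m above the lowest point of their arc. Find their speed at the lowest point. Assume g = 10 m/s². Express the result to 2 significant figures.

By conservation of mechanical energy, ½mv₀² + mgh = ½mv²
The mass cancels from both sides.
v² = v₀² + 2gh = (3.6)² + 2(10)(0.31) = 19.160
v = √19.160 = 4.377 m/s

v = 4.4 m/s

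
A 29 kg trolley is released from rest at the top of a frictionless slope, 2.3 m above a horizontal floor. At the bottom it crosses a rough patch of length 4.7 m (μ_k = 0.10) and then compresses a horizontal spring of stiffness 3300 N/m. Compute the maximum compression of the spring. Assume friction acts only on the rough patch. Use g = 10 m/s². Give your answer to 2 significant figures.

x = 0.57 m

Initial energy: E₁ = mgh = (29)(10)(2.3) = 667.00 J
Friction removes W_f = μ_k mg d = (0.10)(29)(10)(4.7) = 136.3 J
Energy reaching the spring: E = 667.00 − 136.3 = 530.70 J
At max compression ½kx² = E ⇒ x = √(2E/k) = √(2 × 530.70/3300) = 0.5671 m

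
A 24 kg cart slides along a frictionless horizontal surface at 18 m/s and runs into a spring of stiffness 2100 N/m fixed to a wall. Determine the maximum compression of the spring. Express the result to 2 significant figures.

At max compression the cart is momentarily at rest: ½mv² = ½kx²
x = v√(m/k) = 18 × √(24/2100) = 1.924 m

x = 1.9 m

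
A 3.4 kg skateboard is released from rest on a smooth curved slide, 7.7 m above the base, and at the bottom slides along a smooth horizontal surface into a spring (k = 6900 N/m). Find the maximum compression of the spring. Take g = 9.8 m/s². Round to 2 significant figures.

x = 0.27 m

Energy conservation (no friction) from release to max compression: mgh = ½kx²
x = √(2mgh/k) = √(2 × 3.4 × 9.8 × 7.7 / 6900) = 0.2727 m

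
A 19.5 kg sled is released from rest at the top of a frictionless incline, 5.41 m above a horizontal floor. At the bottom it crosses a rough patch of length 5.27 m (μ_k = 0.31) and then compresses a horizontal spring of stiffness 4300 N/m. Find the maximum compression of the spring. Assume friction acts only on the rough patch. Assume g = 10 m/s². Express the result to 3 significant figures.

Initial energy: E₁ = mgh = (19.5)(10)(5.41) = 1055.0 J
Friction removes W_f = μ_k mg d = (0.31)(19.5)(10)(5.27) = 318.6 J
Energy reaching the spring: E = 1055.0 − 318.6 = 736.38 J
At max compression ½kx² = E ⇒ x = √(2E/k) = √(2 × 736.38/4300) = 0.5852 m

x = 0.585 m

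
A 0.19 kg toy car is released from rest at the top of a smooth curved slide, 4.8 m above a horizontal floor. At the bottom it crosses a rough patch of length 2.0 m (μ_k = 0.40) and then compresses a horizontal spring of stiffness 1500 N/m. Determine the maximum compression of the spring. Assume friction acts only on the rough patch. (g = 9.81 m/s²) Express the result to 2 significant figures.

x = 0.10 m

Initial energy: E₁ = mgh = (0.19)(9.81)(4.8) = 8.9467 J
Friction removes W_f = μ_k mg d = (0.40)(0.19)(9.81)(2.0) = 1.491 J
Energy reaching the spring: E = 8.9467 − 1.491 = 7.4556 J
At max compression ½kx² = E ⇒ x = √(2E/k) = √(2 × 7.4556/1500) = 0.09970 m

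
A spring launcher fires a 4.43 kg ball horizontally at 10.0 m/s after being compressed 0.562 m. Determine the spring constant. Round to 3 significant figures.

½kx² = ½mv²
k = mv²/x² = (4.43)(10.0)²/(0.562)² = 1403 N/m

k = 1400 N/m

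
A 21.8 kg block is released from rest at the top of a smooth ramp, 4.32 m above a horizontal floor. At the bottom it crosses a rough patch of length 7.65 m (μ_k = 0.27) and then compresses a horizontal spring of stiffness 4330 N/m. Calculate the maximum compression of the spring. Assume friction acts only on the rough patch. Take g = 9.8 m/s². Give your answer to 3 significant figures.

x = 0.472 m

Initial energy: E₁ = mgh = (21.8)(9.8)(4.32) = 922.92 J
Friction removes W_f = μ_k mg d = (0.27)(21.8)(9.8)(7.65) = 441.3 J
Energy reaching the spring: E = 922.92 − 441.3 = 481.65 J
At max compression ½kx² = E ⇒ x = √(2E/k) = √(2 × 481.65/4330) = 0.4717 m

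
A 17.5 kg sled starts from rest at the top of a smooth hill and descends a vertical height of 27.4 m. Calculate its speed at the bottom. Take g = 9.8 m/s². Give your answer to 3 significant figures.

v = 23.2 m/s

By conservation of mechanical energy, mgh = ½mv²
v = √(2gh) = √(2 × 9.8 × 27.4) = √537.04 = 23.17 m/s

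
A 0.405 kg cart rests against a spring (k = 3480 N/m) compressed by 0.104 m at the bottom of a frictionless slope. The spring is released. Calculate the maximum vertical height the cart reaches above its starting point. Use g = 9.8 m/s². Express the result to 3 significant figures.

At maximum height the cart is at rest, so ½kx² = mgh
h = kx²/(2mg) = (3480)(0.104)²/(2 × 0.405 × 9.8) = 4.742 m

h = 4.74 m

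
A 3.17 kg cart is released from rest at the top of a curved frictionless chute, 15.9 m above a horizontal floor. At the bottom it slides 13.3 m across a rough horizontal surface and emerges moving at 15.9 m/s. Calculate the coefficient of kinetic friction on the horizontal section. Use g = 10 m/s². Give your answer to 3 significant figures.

Applying the work–energy principle:
mgh = ½mv² + μ_k m g d
mgh = 504.03 J; ½mv² = 400.70 J
W_f = 504.03 − 400.70 = 103.3 J
μ_k = W_f/(mg·d) = 103.3/(31.70 × 13.3) = 0.2451

μ_k = 0.245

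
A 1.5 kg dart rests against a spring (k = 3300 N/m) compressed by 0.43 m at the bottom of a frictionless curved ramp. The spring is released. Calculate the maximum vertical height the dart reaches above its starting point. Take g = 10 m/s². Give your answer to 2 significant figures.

All spring PE becomes gravitational PE at the highest point: ½kx² = mgh
h = kx²/(2mg) = (3300)(0.43)²/(2 × 1.5 × 10) = 20.34 m

h = 20 m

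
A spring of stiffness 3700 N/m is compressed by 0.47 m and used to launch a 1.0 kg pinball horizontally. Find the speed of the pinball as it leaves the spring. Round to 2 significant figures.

Spring PE converts entirely to kinetic energy: ½kx² = ½mv²
v = x√(k/m) = 0.47 × √(3700/1.0) = 28.59 m/s

v = 29 m/s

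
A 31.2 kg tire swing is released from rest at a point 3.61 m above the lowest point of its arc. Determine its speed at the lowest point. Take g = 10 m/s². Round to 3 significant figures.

v = 8.50 m/s

Mechanical energy is conserved (no friction): mgh = ½mv²
v = √(2gh) = √(2 × 10 × 3.61) = √72.200 = 8.497 m/s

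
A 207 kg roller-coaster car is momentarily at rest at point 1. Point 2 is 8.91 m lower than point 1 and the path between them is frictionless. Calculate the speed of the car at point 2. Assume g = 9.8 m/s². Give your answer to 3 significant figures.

v = 13.2 m/s

Energy conservation between the two points: mgh = ½mv²
The mass cancels from both sides.
v = √(2gh) = √(2 × 9.8 × 8.91) = √174.64 = 13.21 m/s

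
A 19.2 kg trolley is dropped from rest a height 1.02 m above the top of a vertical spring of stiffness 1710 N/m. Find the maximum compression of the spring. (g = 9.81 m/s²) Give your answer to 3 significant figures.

x = 0.597 m

Measuring PE from the top of the relaxed spring, at max compression the trolley has dropped H + x with zero KE, so:
mg(H + x) = ½kx²
½(1710)x² − (19.2)(9.81)x − (19.2)(9.81)(1.02) = 0
855.0x² − 188.4x − 192.1 = 0
x = [188.4 + √(35476 + 657047)]/(2 × 855.0) = 0.5968 m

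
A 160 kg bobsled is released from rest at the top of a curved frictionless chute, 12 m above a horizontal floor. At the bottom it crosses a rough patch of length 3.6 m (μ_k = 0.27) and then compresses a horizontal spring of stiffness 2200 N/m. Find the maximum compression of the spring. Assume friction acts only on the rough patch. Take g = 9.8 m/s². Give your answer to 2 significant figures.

x = 4.0 m

Initial energy: E₁ = mgh = (160)(9.8)(12) = 18816 J
Friction removes W_f = μ_k mg d = (0.27)(160)(9.8)(3.6) = 1524 J
Energy reaching the spring: E = 18816 − 1524 = 17292 J
At max compression ½kx² = E ⇒ x = √(2E/k) = √(2 × 17292/2200) = 3.965 m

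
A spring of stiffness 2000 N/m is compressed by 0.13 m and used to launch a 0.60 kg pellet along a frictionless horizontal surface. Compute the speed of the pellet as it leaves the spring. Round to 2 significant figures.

Conservation of energy: ½kx² = ½mv²
v = x√(k/m) = 0.13 × √(2000/0.60) = 7.506 m/s

v = 7.5 m/s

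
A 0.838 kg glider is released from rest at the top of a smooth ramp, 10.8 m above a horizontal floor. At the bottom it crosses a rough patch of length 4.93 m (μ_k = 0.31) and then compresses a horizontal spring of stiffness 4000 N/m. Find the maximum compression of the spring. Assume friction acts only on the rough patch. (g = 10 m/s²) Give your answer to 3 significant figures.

x = 0.197 m

Initial energy: E₁ = mgh = (0.838)(10)(10.8) = 90.504 J
Friction removes W_f = μ_k mg d = (0.31)(0.838)(10)(4.93) = 12.81 J
Energy reaching the spring: E = 90.504 − 12.81 = 77.697 J
At max compression ½kx² = E ⇒ x = √(2E/k) = √(2 × 77.697/4000) = 0.1971 m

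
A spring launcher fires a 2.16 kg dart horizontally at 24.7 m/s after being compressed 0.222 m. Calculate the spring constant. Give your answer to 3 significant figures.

Energy stored in the spring equals the launch KE: ½kx² = ½mv²
k = mv²/x² = (2.16)(24.7)²/(0.222)² = 26739 N/m

k = 26700 N/m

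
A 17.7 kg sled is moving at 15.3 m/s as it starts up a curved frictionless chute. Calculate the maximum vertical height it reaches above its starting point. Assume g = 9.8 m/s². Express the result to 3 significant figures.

By energy conservation, ½mv² = mgh
h = v²/(2g) = 15.3²/(2 × 9.8) = 11.94 m

h = 11.9 m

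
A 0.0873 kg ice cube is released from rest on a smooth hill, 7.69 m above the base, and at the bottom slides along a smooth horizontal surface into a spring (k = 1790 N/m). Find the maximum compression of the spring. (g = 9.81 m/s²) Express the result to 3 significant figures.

Gravitational PE at the top equals spring PE at max compression: mgh = ½kx²
x = √(2mgh/k) = √(2 × 0.0873 × 9.81 × 7.69 / 1790) = 0.08578 m

x = 0.0858 m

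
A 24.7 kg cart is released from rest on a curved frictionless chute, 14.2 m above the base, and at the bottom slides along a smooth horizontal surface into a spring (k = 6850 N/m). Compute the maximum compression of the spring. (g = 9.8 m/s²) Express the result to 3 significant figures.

Gravitational PE at the top equals spring PE at max compression: mgh = ½kx²
x = √(2mgh/k) = √(2 × 24.7 × 9.8 × 14.2 / 6850) = 1.002 m

x = 1.00 m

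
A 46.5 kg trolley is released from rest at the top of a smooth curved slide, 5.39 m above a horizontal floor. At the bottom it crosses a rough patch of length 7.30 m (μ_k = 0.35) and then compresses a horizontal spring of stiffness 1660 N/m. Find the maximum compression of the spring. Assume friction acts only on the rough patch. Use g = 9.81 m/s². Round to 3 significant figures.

Initial energy: E₁ = mgh = (46.5)(9.81)(5.39) = 2458.7 J
Friction removes W_f = μ_k mg d = (0.35)(46.5)(9.81)(7.30) = 1166 J
Energy reaching the spring: E = 2458.7 − 1166 = 1293.2 J
At max compression ½kx² = E ⇒ x = √(2E/k) = √(2 × 1293.2/1660) = 1.248 m

x = 1.25 m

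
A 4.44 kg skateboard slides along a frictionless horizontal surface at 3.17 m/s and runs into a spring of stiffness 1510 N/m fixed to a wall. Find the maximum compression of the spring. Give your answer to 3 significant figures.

At max compression the skateboard is momentarily at rest: ½mv² = ½kx²
x = v√(m/k) = 3.17 × √(4.44/1510) = 0.1719 m

x = 0.172 m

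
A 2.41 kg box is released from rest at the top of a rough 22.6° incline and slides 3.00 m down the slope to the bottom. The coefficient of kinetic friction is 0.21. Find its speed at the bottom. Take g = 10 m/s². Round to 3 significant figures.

v = 3.38 m/s

Energy: mgh = ½mv² + W_f, with h = L sinθ and W_f = μ_k (mg cosθ) L
mgh = mgL sinθ = (2.41)(10)(3.00)sin22.6° = 27.785 J
W_f = μ_k mg cosθ · L = (0.21)(2.41)(10)cos22.6°·3.00 = 14.02 J
½mv² = 27.785 − 14.02 = 13.767 J
v = √(2 × 13.767/2.41) = 3.380 m/s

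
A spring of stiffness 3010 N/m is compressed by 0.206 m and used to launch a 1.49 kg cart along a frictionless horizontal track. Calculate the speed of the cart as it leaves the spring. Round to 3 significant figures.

v = 9.26 m/s

Spring PE converts entirely to kinetic energy: ½kx² = ½mv²
v = x√(k/m) = 0.206 × √(3010/1.49) = 9.259 m/s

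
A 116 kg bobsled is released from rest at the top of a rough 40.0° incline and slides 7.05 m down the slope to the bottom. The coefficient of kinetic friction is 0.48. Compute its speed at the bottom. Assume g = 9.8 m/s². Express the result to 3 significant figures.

v = 6.17 m/s

Work–energy: mg(L sinθ) − μ_k(mg cosθ)L = ½mv²
mgh = mgL sinθ = (116)(9.8)(7.05)sin40.0° = 5151.6 J
W_f = μ_k mg cosθ · L = (0.48)(116)(9.8)cos40.0°·7.05 = 2947 J
½mv² = 5151.6 − 2947 = 2204.7 J
v = √(2 × 2204.7/116) = 6.165 m/s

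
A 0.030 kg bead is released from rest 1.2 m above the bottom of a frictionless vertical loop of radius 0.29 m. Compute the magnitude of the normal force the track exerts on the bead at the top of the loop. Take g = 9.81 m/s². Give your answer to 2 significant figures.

Energy from release to top (height 2r): mgh = ½mv_top² + mg(2r)
v_top² = 2g(h − 2r) = 2(9.81)(1.2 − 0.5800) = 12.164 m²/s²
At the top, both N and weight point toward the centre: N + mg = mv_top²/r
N = m(v_top²/r − g) = 0.030(12.164/0.29 − 9.81) = 0.9641 N

N = 0.96 N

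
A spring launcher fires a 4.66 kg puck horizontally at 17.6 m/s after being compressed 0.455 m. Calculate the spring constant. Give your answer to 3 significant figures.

k = 6970 N/m

Spring PE at full compression equals KE at release: ½kx² = ½mv²
k = mv²/x² = (4.66)(17.6)²/(0.455)² = 6972 N/m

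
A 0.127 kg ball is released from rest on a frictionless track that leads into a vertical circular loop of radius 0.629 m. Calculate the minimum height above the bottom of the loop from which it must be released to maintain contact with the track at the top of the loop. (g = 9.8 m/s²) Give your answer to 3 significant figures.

h = 1.57 m

At the top, for minimum speed gravity alone supplies the centripetal force: mg = mv_top²/r ⇒ v_top² = gr = 6.164 m²/s²
Energy conservation from release height h to the top (height 2r): mgh = ½mv_top² + mg(2r)
h = v_top²/(2g) + 2r = r/2 + 2r = 5r/2 = 1.573 m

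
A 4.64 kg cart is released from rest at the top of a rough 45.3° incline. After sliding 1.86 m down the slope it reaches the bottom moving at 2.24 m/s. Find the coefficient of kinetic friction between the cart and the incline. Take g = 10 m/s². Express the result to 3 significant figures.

The energy dissipated by friction is the PE lost minus the KE gained:
mgL sinθ = 61.345 J; ½mv² = 11.641 J
W_f = 61.345 − 11.641 = 49.70 J
μ_k = W_f/(mg cosθ · L) = 49.70/(32.64 × 1.86) = 0.8188

μ_k = 0.819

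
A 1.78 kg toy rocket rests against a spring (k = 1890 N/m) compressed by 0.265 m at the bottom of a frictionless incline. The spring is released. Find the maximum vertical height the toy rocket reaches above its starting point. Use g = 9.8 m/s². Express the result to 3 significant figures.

h = 3.80 m

All spring PE becomes gravitational PE at the highest point: ½kx² = mgh
h = kx²/(2mg) = (1890)(0.265)²/(2 × 1.78 × 9.8) = 3.804 m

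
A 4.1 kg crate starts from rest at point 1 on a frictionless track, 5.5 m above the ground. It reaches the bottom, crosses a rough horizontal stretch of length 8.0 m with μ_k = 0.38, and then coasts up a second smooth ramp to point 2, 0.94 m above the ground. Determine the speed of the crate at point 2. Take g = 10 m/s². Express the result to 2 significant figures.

Energy at 1: mgh₁ = (4.1)(10)(5.5) = 225.50 J
Friction loss: W_f = μ_k mg d = 124.6 J
At 2: ½mv² + mgh₂ = mgh₁ − W_f
½mv² = 225.50 − 124.6 − 38.540 = 62.320 J
v = √(2 × 62.320/4.1) = 5.514 m/s

v = 5.5 m/s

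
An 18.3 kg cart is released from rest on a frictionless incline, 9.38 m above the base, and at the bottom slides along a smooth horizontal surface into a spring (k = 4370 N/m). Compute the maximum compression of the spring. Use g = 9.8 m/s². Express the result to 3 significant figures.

At max compression the cart is momentarily at rest: mgh = ½kx²
x = √(2mgh/k) = √(2 × 18.3 × 9.8 × 9.38 / 4370) = 0.8774 m

x = 0.877 m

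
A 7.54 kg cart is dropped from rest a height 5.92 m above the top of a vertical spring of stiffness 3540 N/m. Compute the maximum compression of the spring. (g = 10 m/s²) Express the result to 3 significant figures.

x = 0.524 m

Let x be the compression. The total drop is H + x, and the cart is instantaneously at rest at max compression, so energy conservation gives:
mg(H + x) = ½kx²
½(3540)x² − (7.54)(10)x − (7.54)(10)(5.92) = 0
1770x² − 75.40x − 446.4 = 0
x = [75.40 + √(5685 + 3.1603e+06)]/(2 × 1770) = 0.5239 m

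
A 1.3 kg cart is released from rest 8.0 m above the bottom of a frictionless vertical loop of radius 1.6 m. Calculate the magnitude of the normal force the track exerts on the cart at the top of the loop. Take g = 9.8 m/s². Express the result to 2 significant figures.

N = 64 N

Energy from release to top (height 2r): mgh = ½mv_top² + mg(2r)
v_top² = 2g(h − 2r) = 2(9.8)(8.0 − 3.200) = 94.080 m²/s²
At the top, both N and weight point toward the centre: N + mg = mv_top²/r
N = m(v_top²/r − g) = 1.3(94.080/1.6 − 9.8) = 63.70 N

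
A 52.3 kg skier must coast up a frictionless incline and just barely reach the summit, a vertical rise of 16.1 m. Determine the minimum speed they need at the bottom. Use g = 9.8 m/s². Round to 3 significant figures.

v = 17.8 m/s

At the top they are momentarily at rest, so all KE converts to PE: ½mv² = mgh
v = √(2gh) = √(2 × 9.8 × 16.1) = 17.76 m/s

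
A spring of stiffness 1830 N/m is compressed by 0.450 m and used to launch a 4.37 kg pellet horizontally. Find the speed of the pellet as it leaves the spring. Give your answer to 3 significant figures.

v = 9.21 m/s

Conservation of energy: ½kx² = ½mv²
v = x√(k/m) = 0.450 × √(1830/4.37) = 9.209 m/s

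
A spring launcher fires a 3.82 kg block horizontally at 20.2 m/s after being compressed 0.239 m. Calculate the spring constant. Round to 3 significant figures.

k = 27300 N/m

Energy stored in the spring equals the launch KE: ½kx² = ½mv²
k = mv²/x² = (3.82)(20.2)²/(0.239)² = 27288 N/m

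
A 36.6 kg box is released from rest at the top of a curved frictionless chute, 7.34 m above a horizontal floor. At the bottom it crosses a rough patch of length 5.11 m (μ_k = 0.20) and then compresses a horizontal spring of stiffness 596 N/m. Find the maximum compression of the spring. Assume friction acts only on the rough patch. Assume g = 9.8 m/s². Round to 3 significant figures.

Initial energy: E₁ = mgh = (36.6)(9.8)(7.34) = 2632.7 J
Friction removes W_f = μ_k mg d = (0.20)(36.6)(9.8)(5.11) = 366.6 J
Energy reaching the spring: E = 2632.7 − 366.6 = 2266.1 J
At max compression ½kx² = E ⇒ x = √(2E/k) = √(2 × 2266.1/596) = 2.758 m

x = 2.76 m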